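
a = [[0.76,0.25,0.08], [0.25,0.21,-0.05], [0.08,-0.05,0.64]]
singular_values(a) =[0.87, 0.64, 0.1]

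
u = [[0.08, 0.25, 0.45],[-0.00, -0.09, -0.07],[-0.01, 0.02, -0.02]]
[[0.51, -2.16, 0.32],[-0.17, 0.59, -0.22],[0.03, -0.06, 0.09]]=u @ [[-0.67, 2.57, -1.40],[1.61, -4.44, 2.96],[0.35, -2.79, -0.68]]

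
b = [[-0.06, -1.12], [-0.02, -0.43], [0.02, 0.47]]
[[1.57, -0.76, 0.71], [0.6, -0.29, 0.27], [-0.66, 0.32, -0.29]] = b@ [[-0.61, 0.18, -0.59],[-1.37, 0.67, -0.60]]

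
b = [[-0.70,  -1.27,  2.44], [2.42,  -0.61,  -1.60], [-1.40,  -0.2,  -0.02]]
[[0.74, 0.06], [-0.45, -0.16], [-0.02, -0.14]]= b @ [[0.01, 0.07], [-0.01, 0.18], [0.3, 0.14]]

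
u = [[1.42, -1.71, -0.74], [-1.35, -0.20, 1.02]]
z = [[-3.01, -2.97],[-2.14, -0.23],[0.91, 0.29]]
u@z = [[-1.29,  -4.04], [5.42,  4.35]]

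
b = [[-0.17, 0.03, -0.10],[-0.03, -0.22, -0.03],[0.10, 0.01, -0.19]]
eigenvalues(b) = [(-0.18+0.11j), (-0.18-0.11j), (-0.22+0j)]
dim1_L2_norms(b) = [0.2, 0.22, 0.21]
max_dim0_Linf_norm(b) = 0.22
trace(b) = -0.58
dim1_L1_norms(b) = [0.3, 0.28, 0.3]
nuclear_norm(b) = 0.64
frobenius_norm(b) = 0.37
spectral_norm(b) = 0.22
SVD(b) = [[0.18, -0.26, -0.95], [0.96, 0.24, 0.11], [0.20, -0.93, 0.29]] @ diag([0.22490332004093178, 0.21611254568040236, 0.19726597333068435]) @ [[-0.17, -0.91, -0.38], [-0.26, -0.33, 0.91], [0.95, -0.26, 0.18]]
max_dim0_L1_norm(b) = 0.32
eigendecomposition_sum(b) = [[-0.08+0.06j, -0.00+0.03j, -0.06-0.08j], [(-0.03-0.02j), -0.01+0.00j, (0.02-0.03j)], [0.05+0.09j, 0.03+0.01j, -0.09+0.04j]] + [[-0.08-0.06j, -0.00-0.03j, (-0.06+0.08j)], [(-0.03+0.02j), -0.01-0.00j, (0.02+0.03j)], [(0.05-0.09j), 0.03-0.01j, (-0.09-0.04j)]] + [[-0.01-0.00j, (0.03+0j), (0.01-0j)],  [(0.04+0j), (-0.2-0j), -0.08+0.00j],  [(0.01+0j), -0.04-0.00j, (-0.02+0j)]]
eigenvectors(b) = [[(0.7+0j), (0.7-0j), (-0.16+0j)], [0.09+0.26j, (0.09-0.26j), 0.97+0.00j], [0.09-0.66j, 0.09+0.66j, 0.21+0.00j]]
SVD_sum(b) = [[-0.01,-0.04,-0.02],  [-0.04,-0.20,-0.08],  [-0.01,-0.04,-0.02]] + [[0.01, 0.02, -0.05],[-0.01, -0.02, 0.05],[0.05, 0.07, -0.18]] + [[-0.18, 0.05, -0.03], [0.02, -0.01, 0.0], [0.05, -0.01, 0.01]]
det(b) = -0.01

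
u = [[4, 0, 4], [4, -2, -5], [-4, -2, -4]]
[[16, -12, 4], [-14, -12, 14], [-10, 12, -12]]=u@[[0, -3, 3], [-3, 0, 4], [4, 0, -2]]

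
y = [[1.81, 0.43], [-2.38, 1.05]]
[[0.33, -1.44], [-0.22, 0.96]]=y @ [[0.15, -0.66], [0.13, -0.58]]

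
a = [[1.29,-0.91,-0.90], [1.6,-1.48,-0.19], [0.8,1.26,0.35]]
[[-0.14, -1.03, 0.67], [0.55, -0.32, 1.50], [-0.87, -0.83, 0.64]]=a @ [[-0.23, -0.58, 0.83], [-0.69, -0.52, -0.2], [0.52, 0.84, 0.65]]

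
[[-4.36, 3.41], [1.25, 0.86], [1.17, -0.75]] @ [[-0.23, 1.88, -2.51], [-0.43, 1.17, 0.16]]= [[-0.46, -4.21, 11.49], [-0.66, 3.36, -3.0], [0.05, 1.32, -3.06]]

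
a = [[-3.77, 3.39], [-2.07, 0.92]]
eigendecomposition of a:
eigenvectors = [[0.79+0.00j, (0.79-0j)],[0.55+0.29j, 0.55-0.29j]]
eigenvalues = [(-1.42+1.23j), (-1.42-1.23j)]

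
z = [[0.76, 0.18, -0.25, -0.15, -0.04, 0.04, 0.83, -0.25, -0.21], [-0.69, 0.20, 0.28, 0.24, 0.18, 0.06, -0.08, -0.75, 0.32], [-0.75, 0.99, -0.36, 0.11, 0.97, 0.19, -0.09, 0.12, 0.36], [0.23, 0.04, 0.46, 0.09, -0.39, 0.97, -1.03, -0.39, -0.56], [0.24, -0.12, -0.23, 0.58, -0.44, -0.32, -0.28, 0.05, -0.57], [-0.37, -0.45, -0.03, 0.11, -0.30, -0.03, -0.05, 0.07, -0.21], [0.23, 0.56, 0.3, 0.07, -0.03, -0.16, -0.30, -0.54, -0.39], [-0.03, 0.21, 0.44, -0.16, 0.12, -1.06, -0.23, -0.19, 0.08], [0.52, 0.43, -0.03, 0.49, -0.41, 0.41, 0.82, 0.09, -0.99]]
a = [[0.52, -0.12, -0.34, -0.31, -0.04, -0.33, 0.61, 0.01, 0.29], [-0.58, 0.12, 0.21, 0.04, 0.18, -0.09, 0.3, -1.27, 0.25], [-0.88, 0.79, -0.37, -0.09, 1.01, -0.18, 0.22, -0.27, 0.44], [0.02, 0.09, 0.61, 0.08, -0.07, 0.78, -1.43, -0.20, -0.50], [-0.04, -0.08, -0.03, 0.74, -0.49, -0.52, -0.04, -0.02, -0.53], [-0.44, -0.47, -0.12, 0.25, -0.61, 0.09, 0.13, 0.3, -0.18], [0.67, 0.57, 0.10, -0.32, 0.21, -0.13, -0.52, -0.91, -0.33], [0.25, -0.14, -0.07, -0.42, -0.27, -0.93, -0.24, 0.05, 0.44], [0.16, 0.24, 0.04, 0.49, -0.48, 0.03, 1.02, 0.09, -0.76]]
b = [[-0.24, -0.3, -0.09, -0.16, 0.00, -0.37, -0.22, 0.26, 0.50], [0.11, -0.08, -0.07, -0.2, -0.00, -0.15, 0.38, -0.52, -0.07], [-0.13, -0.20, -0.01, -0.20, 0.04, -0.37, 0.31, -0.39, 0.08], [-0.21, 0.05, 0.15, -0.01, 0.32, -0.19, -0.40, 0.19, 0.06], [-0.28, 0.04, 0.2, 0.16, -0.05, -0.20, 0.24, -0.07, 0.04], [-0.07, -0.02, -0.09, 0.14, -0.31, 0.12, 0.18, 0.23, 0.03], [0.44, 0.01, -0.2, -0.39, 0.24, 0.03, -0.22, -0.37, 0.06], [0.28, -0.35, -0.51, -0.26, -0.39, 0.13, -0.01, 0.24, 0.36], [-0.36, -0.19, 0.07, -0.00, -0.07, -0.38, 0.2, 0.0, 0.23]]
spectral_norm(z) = 2.27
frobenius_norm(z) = 3.93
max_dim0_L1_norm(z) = 3.82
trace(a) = -1.28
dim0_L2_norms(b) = [0.78, 0.55, 0.62, 0.61, 0.65, 0.74, 0.79, 0.88, 0.67]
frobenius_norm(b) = 2.12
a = z + b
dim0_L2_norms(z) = [1.48, 1.35, 0.91, 0.85, 1.26, 1.55, 1.63, 1.07, 1.45]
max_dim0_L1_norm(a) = 4.51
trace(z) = -1.26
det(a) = 0.06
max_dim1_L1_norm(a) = 4.25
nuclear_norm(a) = 10.51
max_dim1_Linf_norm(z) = 1.06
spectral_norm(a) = 2.26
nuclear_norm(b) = 4.41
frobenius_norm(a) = 4.20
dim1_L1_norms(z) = [2.71, 2.8, 3.94, 4.16, 2.83, 1.62, 2.58, 2.52, 4.19]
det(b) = 0.00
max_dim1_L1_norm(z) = 4.19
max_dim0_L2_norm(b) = 0.88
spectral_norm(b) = 1.12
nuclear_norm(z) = 9.86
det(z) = -0.04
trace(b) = -0.02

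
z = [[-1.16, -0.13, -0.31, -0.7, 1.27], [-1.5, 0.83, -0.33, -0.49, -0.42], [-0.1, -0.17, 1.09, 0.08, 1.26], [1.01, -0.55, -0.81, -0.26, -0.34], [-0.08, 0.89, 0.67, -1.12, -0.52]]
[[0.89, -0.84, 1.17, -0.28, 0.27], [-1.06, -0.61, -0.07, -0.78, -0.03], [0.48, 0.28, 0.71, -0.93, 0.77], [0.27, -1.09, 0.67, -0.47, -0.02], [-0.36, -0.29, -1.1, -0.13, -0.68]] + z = [[-0.27, -0.97, 0.86, -0.98, 1.54], [-2.56, 0.22, -0.40, -1.27, -0.45], [0.38, 0.11, 1.80, -0.85, 2.03], [1.28, -1.64, -0.14, -0.73, -0.36], [-0.44, 0.6, -0.43, -1.25, -1.20]]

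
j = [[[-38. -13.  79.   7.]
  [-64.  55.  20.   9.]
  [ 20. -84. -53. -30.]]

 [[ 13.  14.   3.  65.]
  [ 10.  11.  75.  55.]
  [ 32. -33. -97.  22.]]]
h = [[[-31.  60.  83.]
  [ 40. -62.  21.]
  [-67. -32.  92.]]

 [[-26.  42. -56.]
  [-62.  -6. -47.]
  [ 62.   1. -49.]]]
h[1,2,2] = -49.0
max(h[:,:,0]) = 62.0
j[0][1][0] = -64.0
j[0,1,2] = 20.0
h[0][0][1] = 60.0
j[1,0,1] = 14.0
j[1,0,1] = 14.0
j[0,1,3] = 9.0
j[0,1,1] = 55.0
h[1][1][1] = -6.0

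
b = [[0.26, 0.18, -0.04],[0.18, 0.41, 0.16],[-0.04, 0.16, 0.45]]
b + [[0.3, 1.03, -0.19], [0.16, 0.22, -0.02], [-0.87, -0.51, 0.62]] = [[0.56,1.21,-0.23], [0.34,0.63,0.14], [-0.91,-0.35,1.07]]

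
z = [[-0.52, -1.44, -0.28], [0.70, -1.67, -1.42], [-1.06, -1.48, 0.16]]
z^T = [[-0.52, 0.7, -1.06], [-1.44, -1.67, -1.48], [-0.28, -1.42, 0.16]]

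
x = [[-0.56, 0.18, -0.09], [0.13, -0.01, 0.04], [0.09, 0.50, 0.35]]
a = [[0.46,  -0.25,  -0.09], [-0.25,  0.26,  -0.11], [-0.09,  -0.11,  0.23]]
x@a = [[-0.29, 0.2, 0.01], [0.06, -0.04, -0.0], [-0.12, 0.07, 0.02]]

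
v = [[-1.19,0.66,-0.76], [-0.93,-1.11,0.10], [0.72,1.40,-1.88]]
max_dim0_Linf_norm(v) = 1.88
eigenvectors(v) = [[-0.41-0.39j, (-0.41+0.39j), -0.20+0.00j], [(0.13-0.36j), (0.13+0.36j), 0.68+0.00j], [-0.73+0.00j, (-0.73-0j), 0.71+0.00j]]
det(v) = -3.04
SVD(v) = [[0.24, 0.85, -0.46], [-0.39, 0.52, 0.76], [0.89, -0.00, 0.46]] @ diag([2.7326133130126946, 1.6145761910462857, 0.6892519168288569]) @ [[0.26, 0.67, -0.69],[-0.93, -0.01, -0.36],[0.26, -0.74, -0.62]]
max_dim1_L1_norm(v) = 4.0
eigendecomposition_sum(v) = [[-0.55+0.79j,0.28+0.72j,-0.42-0.47j], [-0.64-0.13j,(-0.37+0.37j),0.18-0.39j], [(0.18+1.21j),0.89+0.43j,-0.81-0.07j]] + [[-0.55-0.79j, (0.28-0.72j), (-0.42+0.47j)], [-0.64+0.13j, -0.37-0.37j, 0.18+0.39j], [0.18-1.21j, (0.89-0.43j), -0.81+0.07j]] + [[-0.10+0.00j, (0.11+0j), (0.08-0j)],[(0.34-0j), (-0.37-0j), -0.26+0.00j],[(0.36-0j), -0.38-0.00j, -0.27+0.00j]]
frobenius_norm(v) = 3.25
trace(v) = -4.18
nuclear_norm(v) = 5.04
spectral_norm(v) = 2.73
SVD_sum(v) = [[0.17, 0.44, -0.46],[-0.28, -0.71, 0.73],[0.63, 1.63, -1.69]] + [[-1.28,  -0.02,  -0.50], [-0.79,  -0.01,  -0.31], [0.0,  0.0,  0.00]] + [[-0.08, 0.24, 0.2],[0.13, -0.39, -0.32],[0.08, -0.23, -0.20]]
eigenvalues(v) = [(-1.72+1.08j), (-1.72-1.08j), (-0.74+0j)]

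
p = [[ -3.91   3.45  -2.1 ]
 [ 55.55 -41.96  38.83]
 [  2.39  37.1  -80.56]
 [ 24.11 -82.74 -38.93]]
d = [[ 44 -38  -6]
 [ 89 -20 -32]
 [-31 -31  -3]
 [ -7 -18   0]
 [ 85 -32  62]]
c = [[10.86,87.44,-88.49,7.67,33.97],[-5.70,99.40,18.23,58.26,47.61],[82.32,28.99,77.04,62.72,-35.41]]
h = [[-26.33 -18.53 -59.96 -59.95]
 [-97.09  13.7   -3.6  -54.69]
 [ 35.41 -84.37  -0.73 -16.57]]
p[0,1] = 3.45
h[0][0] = -26.33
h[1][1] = 13.7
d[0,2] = -6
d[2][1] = -31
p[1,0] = 55.55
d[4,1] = -32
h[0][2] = -59.96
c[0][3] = 7.67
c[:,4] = [33.97, 47.61, -35.41]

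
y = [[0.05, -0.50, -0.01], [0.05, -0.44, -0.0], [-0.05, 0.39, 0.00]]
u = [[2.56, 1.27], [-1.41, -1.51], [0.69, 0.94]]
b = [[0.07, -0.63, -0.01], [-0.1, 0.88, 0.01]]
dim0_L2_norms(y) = [0.09, 0.77, 0.01]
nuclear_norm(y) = 0.79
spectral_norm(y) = 0.78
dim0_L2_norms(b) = [0.12, 1.08, 0.01]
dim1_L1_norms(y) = [0.56, 0.49, 0.44]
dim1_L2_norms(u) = [2.86, 2.07, 1.17]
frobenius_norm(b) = 1.09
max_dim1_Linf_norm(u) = 2.56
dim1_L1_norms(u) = [3.83, 2.92, 1.63]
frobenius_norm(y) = 0.78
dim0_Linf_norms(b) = [0.1, 0.88, 0.01]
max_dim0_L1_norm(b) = 1.51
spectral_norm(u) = 3.65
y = u @ b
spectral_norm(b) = 1.09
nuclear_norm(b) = 1.09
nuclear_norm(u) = 4.36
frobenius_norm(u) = 3.71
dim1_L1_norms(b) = [0.71, 0.99]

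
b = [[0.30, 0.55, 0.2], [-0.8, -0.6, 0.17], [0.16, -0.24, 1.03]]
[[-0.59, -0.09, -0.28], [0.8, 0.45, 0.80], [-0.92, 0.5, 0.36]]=b @ [[-0.99,-0.35,-0.72],[-0.24,-0.15,-0.26],[-0.8,0.50,0.40]]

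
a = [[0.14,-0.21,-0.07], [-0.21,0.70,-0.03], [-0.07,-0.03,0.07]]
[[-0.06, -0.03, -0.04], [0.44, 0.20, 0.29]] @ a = [[0.00,-0.01,0.00], [-0.00,0.04,-0.02]]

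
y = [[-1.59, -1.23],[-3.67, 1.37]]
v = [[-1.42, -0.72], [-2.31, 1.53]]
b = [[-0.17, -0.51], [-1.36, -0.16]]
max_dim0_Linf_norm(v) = 2.31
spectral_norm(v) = 2.91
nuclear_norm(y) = 5.72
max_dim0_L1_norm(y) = 5.26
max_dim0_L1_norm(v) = 3.73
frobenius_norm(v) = 3.20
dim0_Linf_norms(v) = [2.31, 1.53]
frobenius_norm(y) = 4.40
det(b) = -0.67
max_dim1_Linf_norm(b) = 1.36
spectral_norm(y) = 4.09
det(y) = -6.69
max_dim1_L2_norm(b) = 1.37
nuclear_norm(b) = 1.87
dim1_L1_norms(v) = [2.14, 3.84]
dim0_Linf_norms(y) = [3.67, 1.37]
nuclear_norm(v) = 4.23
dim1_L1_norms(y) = [2.82, 5.04]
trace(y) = -0.22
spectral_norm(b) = 1.39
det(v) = -3.84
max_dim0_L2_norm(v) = 2.71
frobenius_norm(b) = 1.47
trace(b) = -0.33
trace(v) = 0.11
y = v + b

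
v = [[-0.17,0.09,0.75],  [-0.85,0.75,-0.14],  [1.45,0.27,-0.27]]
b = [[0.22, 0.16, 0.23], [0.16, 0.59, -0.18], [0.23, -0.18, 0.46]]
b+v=[[0.05, 0.25, 0.98], [-0.69, 1.34, -0.32], [1.68, 0.09, 0.19]]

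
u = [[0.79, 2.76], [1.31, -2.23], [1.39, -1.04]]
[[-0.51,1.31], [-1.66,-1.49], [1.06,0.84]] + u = [[0.28, 4.07], [-0.35, -3.72], [2.45, -0.2]]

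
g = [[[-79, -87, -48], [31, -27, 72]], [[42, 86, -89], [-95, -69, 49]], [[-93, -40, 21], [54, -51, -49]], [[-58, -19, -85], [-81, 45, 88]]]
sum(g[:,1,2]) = 160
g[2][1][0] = 54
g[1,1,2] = 49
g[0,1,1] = -27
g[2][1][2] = -49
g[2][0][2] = 21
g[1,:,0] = [42, -95]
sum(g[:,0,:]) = -449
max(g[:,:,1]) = 86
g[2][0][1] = -40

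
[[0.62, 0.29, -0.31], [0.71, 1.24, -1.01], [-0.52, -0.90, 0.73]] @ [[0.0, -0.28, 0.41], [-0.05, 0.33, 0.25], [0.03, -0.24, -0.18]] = [[-0.02, -0.00, 0.38], [-0.09, 0.45, 0.78], [0.07, -0.33, -0.57]]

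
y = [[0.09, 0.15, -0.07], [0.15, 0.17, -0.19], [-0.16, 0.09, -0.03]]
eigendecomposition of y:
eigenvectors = [[0.60+0.00j, (0.23-0.28j), (0.23+0.28j)],[0.80+0.00j, (0.36+0.38j), 0.36-0.38j],[(-0.07+0j), 0.77+0.00j, 0.77-0.00j]]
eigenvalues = [(0.3+0j), (-0.03+0.1j), (-0.03-0.1j)]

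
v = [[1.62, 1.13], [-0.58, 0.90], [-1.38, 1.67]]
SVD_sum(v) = [[0.24, -0.24], [-0.74, 0.74], [-1.52, 1.53]] + [[1.38, 1.37], [0.16, 0.16], [0.14, 0.14]]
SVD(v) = [[-0.14, -0.99], [0.43, -0.11], [0.89, -0.1]] @ diag([2.4220887888980864, 1.9683713823092939]) @ [[-0.71, 0.71],[-0.71, -0.71]]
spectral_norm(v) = 2.42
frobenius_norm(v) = 3.12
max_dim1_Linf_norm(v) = 1.67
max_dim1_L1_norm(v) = 3.05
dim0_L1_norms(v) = [3.58, 3.7]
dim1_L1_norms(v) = [2.75, 1.48, 3.05]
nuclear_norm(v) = 4.39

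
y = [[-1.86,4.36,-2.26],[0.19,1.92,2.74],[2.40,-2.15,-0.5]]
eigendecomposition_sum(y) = [[(-1.26+0.91j), (1.39-0.78j), (-1.64-1.53j)],[-0.23-0.65j, (0.16+0.69j), (0.86-0.51j)],[(1.17+0.44j), (-1.14-0.58j), -0.29+1.78j]] + [[-1.26-0.91j, 1.39+0.78j, (-1.64+1.53j)],[(-0.23+0.65j), 0.16-0.69j, (0.86+0.51j)],[1.17-0.44j, -1.14+0.58j, -0.29-1.78j]] + [[(0.65+0j), 1.59-0.00j, 1.02-0.00j], [(0.66+0j), (1.6-0j), 1.02-0.00j], [(0.05+0j), (0.13-0j), 0.08-0.00j]]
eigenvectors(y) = [[(0.74+0j), (0.74-0j), -0.70+0.00j], [(-0.09+0.31j), -0.09-0.31j, -0.71+0.00j], [(-0.33-0.49j), (-0.33+0.49j), (-0.06+0j)]]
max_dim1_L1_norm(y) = 8.48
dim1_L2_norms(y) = [5.25, 3.35, 3.26]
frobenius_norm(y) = 7.03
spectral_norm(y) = 5.92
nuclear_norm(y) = 10.91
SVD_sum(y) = [[-2.34, 4.39, -1.07], [-0.46, 0.86, -0.21], [1.31, -2.46, 0.6]] + [[-0.04, -0.29, -1.10], [0.12, 0.80, 3.04], [-0.04, -0.24, -0.91]] + [[0.53, 0.26, -0.09], [0.53, 0.26, -0.09], [1.12, 0.55, -0.19]]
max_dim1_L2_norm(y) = 5.25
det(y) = 31.25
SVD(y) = [[-0.86, 0.33, 0.39], [-0.17, -0.9, 0.39], [0.48, 0.27, 0.83]] @ diag([5.920914338863498, 3.4749212315489344, 1.5189127118999013]) @ [[0.46,-0.86,0.21],  [-0.04,-0.26,-0.97],  [0.89,0.44,-0.15]]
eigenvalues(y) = [(-1.39+3.38j), (-1.39-3.38j), (2.34+0j)]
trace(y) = -0.44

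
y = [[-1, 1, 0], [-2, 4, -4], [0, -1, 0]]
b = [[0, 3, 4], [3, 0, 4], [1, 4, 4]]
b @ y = [[-6, 8, -12], [-3, -1, 0], [-9, 13, -16]]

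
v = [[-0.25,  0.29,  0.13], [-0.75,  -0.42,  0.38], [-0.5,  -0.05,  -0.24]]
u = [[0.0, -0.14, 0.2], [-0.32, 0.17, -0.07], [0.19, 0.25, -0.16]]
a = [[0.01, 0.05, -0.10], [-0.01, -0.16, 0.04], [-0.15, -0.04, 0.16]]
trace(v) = -0.91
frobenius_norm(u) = 0.57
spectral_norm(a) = 0.26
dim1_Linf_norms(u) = [0.2, 0.32, 0.25]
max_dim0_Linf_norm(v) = 0.75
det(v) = -0.16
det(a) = 0.00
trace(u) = 0.01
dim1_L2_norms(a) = [0.11, 0.17, 0.22]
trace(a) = 0.01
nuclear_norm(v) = 1.81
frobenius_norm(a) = 0.30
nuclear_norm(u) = 0.88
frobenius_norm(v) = 1.16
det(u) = -0.01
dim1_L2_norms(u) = [0.24, 0.37, 0.35]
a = u @ v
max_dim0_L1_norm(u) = 0.56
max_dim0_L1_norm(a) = 0.3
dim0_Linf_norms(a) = [0.15, 0.16, 0.16]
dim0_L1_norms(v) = [1.5, 0.76, 0.75]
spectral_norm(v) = 1.02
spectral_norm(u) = 0.42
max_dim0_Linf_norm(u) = 0.32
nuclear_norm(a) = 0.45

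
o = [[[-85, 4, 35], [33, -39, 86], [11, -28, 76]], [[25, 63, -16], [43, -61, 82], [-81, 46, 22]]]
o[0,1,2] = 86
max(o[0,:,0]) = 33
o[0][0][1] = 4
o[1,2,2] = 22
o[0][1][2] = 86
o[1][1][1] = -61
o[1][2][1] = 46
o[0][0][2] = 35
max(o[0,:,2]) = 86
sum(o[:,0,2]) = 19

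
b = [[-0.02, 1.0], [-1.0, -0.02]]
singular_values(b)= [1.0, 1.0]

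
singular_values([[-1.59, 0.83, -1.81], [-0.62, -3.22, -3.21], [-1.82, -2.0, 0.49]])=[4.92, 2.56, 2.08]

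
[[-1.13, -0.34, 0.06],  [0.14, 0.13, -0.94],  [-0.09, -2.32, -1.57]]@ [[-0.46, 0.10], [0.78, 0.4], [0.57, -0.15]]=[[0.29, -0.26],[-0.5, 0.21],[-2.66, -0.7]]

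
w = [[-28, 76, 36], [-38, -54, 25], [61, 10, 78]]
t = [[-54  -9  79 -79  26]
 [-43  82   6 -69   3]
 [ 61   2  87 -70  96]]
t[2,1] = 2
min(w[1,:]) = -54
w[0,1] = 76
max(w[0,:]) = 76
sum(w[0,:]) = 84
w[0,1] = 76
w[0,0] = -28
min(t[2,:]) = -70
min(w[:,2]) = 25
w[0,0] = -28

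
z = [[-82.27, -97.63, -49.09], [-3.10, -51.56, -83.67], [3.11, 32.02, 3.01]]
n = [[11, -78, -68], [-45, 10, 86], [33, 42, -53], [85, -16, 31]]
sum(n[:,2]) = -4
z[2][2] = 3.01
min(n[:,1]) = -78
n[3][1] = -16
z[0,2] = -49.09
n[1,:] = [-45, 10, 86]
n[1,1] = 10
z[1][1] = -51.56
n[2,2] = -53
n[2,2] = -53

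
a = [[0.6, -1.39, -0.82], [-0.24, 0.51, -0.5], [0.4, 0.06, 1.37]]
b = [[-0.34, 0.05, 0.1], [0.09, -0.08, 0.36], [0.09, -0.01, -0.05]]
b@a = [[-0.18, 0.5, 0.39],[0.22, -0.14, 0.46],[0.04, -0.13, -0.14]]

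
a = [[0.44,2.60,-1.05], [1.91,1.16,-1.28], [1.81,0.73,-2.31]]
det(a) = 5.420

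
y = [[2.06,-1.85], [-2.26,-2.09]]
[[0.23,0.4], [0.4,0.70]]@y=[[-0.43,  -1.26],[-0.76,  -2.2]]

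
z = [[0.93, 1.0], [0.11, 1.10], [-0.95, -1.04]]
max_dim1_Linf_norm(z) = 1.1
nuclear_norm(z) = 2.77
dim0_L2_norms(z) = [1.33, 1.81]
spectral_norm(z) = 2.17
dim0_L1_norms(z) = [1.99, 3.14]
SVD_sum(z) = [[0.77, 1.11], [0.55, 0.79], [-0.80, -1.15]] + [[0.16, -0.11], [-0.44, 0.31], [-0.15, 0.11]]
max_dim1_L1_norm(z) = 1.99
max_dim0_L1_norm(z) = 3.14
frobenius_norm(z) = 2.25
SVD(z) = [[-0.62, 0.32], [-0.44, -0.9], [0.64, -0.31]] @ diag([2.1703011065408244, 0.6007437947641847]) @ [[-0.57, -0.82],  [0.82, -0.57]]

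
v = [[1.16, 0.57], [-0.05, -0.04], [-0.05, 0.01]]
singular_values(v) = [1.29, 0.03]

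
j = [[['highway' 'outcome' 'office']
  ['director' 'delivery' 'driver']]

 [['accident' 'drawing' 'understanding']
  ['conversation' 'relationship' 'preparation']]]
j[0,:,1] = ['outcome', 'delivery']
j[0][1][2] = 'driver'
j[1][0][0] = 'accident'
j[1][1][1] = 'relationship'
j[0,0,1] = 'outcome'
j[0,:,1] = ['outcome', 'delivery']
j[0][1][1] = 'delivery'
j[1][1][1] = 'relationship'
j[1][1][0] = 'conversation'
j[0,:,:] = [['highway', 'outcome', 'office'], ['director', 'delivery', 'driver']]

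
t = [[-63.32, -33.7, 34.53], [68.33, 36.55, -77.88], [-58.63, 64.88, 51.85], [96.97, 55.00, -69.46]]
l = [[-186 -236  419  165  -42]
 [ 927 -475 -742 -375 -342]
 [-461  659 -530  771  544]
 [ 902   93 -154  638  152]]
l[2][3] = 771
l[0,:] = [-186, -236, 419, 165, -42]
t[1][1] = 36.55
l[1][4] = -342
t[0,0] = -63.32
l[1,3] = -375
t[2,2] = 51.85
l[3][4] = 152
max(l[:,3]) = 771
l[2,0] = -461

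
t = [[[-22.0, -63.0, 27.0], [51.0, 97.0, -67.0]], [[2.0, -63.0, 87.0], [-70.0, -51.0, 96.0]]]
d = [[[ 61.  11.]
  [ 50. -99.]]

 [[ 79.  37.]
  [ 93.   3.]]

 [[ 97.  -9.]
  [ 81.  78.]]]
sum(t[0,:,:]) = 23.0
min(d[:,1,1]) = -99.0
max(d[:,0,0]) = 97.0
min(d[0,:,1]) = -99.0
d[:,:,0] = [[61.0, 50.0], [79.0, 93.0], [97.0, 81.0]]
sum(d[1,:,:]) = 212.0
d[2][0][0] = 97.0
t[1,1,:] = [-70.0, -51.0, 96.0]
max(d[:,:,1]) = 78.0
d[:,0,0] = [61.0, 79.0, 97.0]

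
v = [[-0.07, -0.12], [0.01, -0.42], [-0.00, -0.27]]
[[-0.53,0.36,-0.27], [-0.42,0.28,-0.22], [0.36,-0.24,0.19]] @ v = [[0.04, -0.01], [0.03, -0.01], [-0.03, 0.01]]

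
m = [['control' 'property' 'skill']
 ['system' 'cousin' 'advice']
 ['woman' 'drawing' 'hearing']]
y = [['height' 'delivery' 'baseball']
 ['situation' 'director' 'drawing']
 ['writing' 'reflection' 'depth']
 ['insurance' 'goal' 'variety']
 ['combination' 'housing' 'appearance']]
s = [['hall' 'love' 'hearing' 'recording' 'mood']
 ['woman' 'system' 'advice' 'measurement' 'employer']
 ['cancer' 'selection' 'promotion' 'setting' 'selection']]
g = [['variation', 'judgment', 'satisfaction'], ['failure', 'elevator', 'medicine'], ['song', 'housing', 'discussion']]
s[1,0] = 'woman'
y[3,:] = ['insurance', 'goal', 'variety']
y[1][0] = 'situation'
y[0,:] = ['height', 'delivery', 'baseball']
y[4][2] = 'appearance'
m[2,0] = 'woman'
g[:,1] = ['judgment', 'elevator', 'housing']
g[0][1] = 'judgment'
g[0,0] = 'variation'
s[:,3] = ['recording', 'measurement', 'setting']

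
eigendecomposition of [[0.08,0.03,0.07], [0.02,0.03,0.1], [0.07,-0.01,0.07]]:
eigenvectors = [[-0.69+0.00j, -0.02+0.40j, (-0.02-0.4j)], [(-0.52+0j), (-0.81+0j), -0.81-0.00j], [-0.51+0.00j, 0.14-0.39j, (0.14+0.39j)]]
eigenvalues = [(0.15+0j), (0.01+0.04j), (0.01-0.04j)]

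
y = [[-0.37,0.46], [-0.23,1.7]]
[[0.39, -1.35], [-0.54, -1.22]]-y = [[0.76, -1.81], [-0.31, -2.92]]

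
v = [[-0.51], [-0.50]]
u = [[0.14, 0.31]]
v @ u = [[-0.07, -0.16], [-0.07, -0.16]]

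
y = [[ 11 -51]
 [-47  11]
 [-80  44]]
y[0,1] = -51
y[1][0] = -47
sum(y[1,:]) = -36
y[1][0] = -47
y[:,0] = [11, -47, -80]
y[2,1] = 44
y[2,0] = -80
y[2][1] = 44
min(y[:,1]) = -51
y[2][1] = 44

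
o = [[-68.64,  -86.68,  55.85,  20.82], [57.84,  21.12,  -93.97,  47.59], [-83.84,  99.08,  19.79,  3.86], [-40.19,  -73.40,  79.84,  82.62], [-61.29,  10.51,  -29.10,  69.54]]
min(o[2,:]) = -83.84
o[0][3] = 20.82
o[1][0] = 57.84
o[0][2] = 55.85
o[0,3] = 20.82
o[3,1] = -73.4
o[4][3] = 69.54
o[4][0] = -61.29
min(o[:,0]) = -83.84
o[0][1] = -86.68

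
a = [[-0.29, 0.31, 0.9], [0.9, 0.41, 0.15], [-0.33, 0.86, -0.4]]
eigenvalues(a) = [(-0.64+0.77j), (-0.64-0.77j), (1+0j)]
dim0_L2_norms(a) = [1.0, 1.0, 1.0]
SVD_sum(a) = [[-0.06,0.05,-0.03], [0.27,-0.26,0.14], [-0.62,0.60,-0.32]] + [[0.13,0.16,0.04],[0.57,0.68,0.16],[0.23,0.28,0.07]] + [[-0.37, 0.10, 0.89],[0.06, -0.02, -0.15],[0.06, -0.02, -0.14]]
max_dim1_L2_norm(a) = 1.0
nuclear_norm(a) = 3.00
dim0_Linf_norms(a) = [0.9, 0.86, 0.9]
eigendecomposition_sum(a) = [[(-0.25+0.3j),(-0.03-0.26j),(0.36+0.19j)],  [(0.27-0.02j),-0.12+0.14j,-0.08-0.26j],  [(-0.25-0.33j),(0.28+0.03j),(-0.27+0.33j)]] + [[(-0.25-0.3j), (-0.03+0.26j), 0.36-0.19j], [(0.27+0.02j), (-0.12-0.14j), -0.08+0.26j], [-0.25+0.33j, 0.28-0.03j, (-0.27-0.33j)]] + [[(0.21+0j), (0.37-0j), (0.18+0j)], [(0.37+0j), (0.64-0j), 0.31+0.00j], [(0.18+0j), (0.31-0j), 0.15+0.00j]]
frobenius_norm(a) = 1.73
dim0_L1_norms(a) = [1.52, 1.58, 1.45]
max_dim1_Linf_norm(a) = 0.9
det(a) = 1.00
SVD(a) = [[-0.08, 0.21, 0.97],[0.39, 0.91, -0.16],[-0.92, 0.37, -0.16]] @ diag([1.0052854553973976, 0.999525773533927, 0.9948112289313248]) @ [[0.68, -0.65, 0.35], [0.63, 0.75, 0.18], [-0.38, 0.10, 0.92]]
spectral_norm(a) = 1.01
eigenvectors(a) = [[-0.14-0.61j,(-0.14+0.61j),0.46+0.00j], [-0.23+0.35j,(-0.23-0.35j),0.80+0.00j], [0.66+0.00j,(0.66-0j),0.38+0.00j]]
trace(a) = -0.28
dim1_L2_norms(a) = [1.0, 1.0, 1.0]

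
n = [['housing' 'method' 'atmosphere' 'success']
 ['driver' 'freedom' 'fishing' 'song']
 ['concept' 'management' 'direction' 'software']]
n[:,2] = ['atmosphere', 'fishing', 'direction']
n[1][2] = 'fishing'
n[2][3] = 'software'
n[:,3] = ['success', 'song', 'software']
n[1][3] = 'song'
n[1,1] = 'freedom'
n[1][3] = 'song'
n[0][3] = 'success'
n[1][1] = 'freedom'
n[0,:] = ['housing', 'method', 'atmosphere', 'success']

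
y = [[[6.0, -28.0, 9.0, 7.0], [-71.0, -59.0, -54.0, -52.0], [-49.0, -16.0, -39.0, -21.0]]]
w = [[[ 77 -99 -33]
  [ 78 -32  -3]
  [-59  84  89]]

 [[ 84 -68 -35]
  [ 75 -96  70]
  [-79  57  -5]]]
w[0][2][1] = 84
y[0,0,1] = -28.0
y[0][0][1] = -28.0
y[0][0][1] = -28.0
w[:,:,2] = [[-33, -3, 89], [-35, 70, -5]]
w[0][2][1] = 84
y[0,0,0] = 6.0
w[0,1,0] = 78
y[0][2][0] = -49.0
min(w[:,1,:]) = -96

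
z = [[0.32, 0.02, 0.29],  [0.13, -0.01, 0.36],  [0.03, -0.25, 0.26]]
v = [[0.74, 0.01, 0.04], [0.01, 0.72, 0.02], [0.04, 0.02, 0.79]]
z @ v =[[0.25,0.02,0.24], [0.11,0.00,0.29], [0.03,-0.17,0.2]]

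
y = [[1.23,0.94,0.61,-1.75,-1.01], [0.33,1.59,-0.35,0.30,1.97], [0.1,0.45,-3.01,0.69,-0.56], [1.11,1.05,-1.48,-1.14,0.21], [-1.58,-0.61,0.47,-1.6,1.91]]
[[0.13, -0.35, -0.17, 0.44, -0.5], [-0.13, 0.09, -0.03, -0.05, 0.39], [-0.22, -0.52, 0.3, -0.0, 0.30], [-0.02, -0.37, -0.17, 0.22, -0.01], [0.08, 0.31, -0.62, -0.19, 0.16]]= y @ [[0.05,  0.06,  -0.04,  0.04,  -0.07], [-0.07,  -0.18,  0.12,  0.12,  0.02], [0.05,  0.13,  -0.01,  0.02,  -0.10], [-0.06,  0.08,  0.21,  -0.09,  0.12], [-0.0,  0.19,  -0.14,  -0.11,  0.16]]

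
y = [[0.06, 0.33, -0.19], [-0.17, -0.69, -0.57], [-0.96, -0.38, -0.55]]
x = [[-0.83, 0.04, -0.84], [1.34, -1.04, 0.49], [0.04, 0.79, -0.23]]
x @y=[[0.75, 0.02, 0.6], [-0.21, 0.97, 0.07], [0.09, -0.44, -0.33]]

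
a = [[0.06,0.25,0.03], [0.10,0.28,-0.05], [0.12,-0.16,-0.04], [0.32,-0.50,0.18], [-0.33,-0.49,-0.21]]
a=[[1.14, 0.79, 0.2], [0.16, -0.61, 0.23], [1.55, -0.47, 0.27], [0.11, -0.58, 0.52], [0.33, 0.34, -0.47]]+[[-1.08, -0.54, -0.17], [-0.06, 0.89, -0.28], [-1.43, 0.31, -0.31], [0.21, 0.08, -0.34], [-0.66, -0.83, 0.26]]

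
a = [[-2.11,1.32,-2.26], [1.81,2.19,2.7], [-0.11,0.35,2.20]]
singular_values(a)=[4.88, 2.46, 1.31]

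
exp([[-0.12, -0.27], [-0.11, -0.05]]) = [[0.9, -0.25], [-0.10, 0.97]]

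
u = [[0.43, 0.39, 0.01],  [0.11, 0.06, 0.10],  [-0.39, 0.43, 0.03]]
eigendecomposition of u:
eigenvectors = [[0.21, -0.75, -0.5], [-0.38, -0.04, 0.12], [0.90, 0.66, 0.86]]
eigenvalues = [-0.24, 0.44, 0.32]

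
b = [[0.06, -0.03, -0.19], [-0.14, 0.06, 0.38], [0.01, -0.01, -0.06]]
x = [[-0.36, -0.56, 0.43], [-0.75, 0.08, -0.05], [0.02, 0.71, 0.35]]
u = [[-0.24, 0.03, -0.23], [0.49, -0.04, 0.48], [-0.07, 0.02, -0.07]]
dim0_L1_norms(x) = [1.13, 1.35, 0.83]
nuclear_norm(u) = 0.79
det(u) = 0.00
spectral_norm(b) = 0.46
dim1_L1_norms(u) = [0.5, 1.01, 0.16]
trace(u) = -0.35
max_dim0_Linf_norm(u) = 0.49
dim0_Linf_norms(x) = [0.75, 0.71, 0.43]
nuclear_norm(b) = 0.47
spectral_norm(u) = 0.77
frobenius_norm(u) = 0.77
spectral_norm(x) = 0.97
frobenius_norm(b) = 0.46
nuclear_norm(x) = 2.28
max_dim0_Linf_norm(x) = 0.75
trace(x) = 0.07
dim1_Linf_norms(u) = [0.24, 0.49, 0.07]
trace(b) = 0.06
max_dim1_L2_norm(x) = 0.79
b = u @ x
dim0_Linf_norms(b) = [0.14, 0.06, 0.38]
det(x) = -0.40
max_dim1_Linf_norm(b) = 0.38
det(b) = -0.00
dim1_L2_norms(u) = [0.33, 0.69, 0.1]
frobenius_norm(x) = 1.35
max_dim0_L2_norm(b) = 0.43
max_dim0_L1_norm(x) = 1.35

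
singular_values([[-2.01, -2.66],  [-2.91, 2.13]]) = [3.61, 3.33]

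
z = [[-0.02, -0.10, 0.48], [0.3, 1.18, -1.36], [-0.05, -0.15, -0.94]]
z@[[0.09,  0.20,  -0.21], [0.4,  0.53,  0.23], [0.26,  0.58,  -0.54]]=[[0.08, 0.22, -0.28], [0.15, -0.1, 0.94], [-0.31, -0.63, 0.48]]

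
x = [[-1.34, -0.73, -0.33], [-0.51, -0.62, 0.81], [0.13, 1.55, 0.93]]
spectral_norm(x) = 2.17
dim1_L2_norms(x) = [1.56, 1.14, 1.81]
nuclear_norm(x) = 4.27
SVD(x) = [[-0.62, 0.47, -0.63], [-0.22, 0.67, 0.71], [0.75, 0.58, -0.31]] @ diag([2.1671410361596855, 1.2929333306248907, 0.8087787904933901]) @ [[0.48, 0.81, 0.34], [-0.69, 0.11, 0.72], [0.54, -0.58, 0.61]]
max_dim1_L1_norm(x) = 2.61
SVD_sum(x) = [[-0.65,-1.09,-0.45], [-0.23,-0.39,-0.16], [0.78,1.32,0.55]] + [[-0.42,  0.07,  0.43],[-0.59,  0.10,  0.62],[-0.52,  0.08,  0.54]] + [[-0.28,0.29,-0.31],[0.31,-0.33,0.35],[-0.14,0.14,-0.15]]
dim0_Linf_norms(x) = [1.34, 1.55, 0.93]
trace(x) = -1.03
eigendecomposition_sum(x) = [[-1.03,-0.82,0.12], [-0.84,-0.67,0.1], [0.53,0.42,-0.06]] + [[-0.33, 0.28, -0.19], [0.37, -0.32, 0.22], [-0.3, 0.26, -0.18]] + [[0.02, -0.19, -0.26], [-0.04, 0.37, 0.5], [-0.1, 0.87, 1.17]]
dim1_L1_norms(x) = [2.4, 1.94, 2.61]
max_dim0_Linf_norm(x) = 1.55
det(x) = 2.27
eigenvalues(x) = [-1.76, -0.83, 1.56]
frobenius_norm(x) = 2.65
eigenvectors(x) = [[0.72,0.57,-0.2], [0.59,-0.64,0.38], [-0.37,0.52,0.90]]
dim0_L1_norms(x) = [1.98, 2.9, 2.07]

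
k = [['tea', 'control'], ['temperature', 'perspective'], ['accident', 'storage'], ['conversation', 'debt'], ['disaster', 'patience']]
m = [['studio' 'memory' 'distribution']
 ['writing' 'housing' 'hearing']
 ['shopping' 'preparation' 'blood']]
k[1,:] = ['temperature', 'perspective']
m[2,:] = ['shopping', 'preparation', 'blood']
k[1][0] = 'temperature'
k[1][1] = 'perspective'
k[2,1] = 'storage'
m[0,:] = ['studio', 'memory', 'distribution']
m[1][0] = 'writing'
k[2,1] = 'storage'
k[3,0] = 'conversation'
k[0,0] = 'tea'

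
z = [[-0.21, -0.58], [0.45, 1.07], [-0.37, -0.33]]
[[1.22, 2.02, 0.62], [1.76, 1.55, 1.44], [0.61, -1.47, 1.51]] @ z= [[0.42, 1.25],[-0.2, 0.16],[-1.35, -2.43]]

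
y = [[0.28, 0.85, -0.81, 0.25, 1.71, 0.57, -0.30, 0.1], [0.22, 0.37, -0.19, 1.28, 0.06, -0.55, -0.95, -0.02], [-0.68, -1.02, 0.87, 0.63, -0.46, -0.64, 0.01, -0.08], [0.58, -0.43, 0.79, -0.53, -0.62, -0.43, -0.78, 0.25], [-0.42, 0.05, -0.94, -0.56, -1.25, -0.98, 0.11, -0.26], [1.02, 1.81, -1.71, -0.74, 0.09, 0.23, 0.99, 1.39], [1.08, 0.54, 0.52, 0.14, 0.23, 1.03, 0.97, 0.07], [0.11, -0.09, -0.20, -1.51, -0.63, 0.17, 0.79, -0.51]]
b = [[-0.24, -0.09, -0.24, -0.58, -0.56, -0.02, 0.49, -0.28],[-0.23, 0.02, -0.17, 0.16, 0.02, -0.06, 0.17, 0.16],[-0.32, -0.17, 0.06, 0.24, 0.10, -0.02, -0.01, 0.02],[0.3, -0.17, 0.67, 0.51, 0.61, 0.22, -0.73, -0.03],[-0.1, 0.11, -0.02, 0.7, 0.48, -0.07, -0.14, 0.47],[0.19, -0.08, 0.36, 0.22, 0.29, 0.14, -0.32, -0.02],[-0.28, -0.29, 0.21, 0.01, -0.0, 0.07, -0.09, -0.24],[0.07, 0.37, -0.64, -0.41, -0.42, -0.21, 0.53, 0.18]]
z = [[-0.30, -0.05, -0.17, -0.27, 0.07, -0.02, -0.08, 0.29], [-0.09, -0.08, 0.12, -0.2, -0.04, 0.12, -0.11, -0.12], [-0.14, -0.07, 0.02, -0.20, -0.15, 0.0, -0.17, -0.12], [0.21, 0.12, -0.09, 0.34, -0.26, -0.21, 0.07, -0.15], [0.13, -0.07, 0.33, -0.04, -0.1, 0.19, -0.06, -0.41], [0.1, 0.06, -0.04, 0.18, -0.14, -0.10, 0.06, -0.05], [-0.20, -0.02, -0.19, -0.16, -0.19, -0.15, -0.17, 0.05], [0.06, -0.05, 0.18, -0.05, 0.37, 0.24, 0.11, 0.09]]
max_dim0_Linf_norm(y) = 1.81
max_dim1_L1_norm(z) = 1.45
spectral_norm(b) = 2.13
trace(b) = 1.06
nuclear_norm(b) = 4.05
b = z @ y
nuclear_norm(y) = 13.51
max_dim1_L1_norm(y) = 7.98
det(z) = 0.00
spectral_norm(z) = 0.86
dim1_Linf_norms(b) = [0.58, 0.23, 0.32, 0.73, 0.7, 0.36, 0.29, 0.64]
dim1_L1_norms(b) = [2.5, 0.99, 0.94, 3.24, 2.09, 1.62, 1.19, 2.83]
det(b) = 0.00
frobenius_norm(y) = 6.01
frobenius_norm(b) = 2.49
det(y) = 0.23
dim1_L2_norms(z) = [0.54, 0.33, 0.36, 0.57, 0.59, 0.29, 0.44, 0.51]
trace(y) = 0.43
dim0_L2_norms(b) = [0.66, 0.55, 1.06, 1.18, 1.09, 0.36, 1.1, 0.65]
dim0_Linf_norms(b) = [0.32, 0.37, 0.67, 0.7, 0.61, 0.22, 0.73, 0.47]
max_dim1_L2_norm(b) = 1.33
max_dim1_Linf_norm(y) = 1.81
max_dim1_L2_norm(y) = 3.28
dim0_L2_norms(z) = [0.48, 0.2, 0.48, 0.57, 0.55, 0.43, 0.32, 0.56]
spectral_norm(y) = 4.03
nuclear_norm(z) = 2.34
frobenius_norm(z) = 1.32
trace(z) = -0.30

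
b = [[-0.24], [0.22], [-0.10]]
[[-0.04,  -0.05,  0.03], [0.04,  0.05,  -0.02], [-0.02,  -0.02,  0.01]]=b @ [[0.16, 0.21, -0.11]]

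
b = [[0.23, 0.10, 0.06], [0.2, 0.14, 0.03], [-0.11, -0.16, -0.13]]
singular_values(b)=[0.41, 0.11, 0.04]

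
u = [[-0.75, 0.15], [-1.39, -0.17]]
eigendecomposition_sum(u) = [[(-0.38-0.01j), (0.08+0.1j)], [-0.70-0.91j, -0.08+0.37j]] + [[-0.38+0.01j, (0.08-0.1j)], [-0.70+0.91j, -0.08-0.37j]]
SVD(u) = [[-0.47, -0.88], [-0.88, 0.47]] @ diag([1.5814098382055504, 0.2124686415137421]) @ [[1.0, 0.05], [0.05, -1.00]]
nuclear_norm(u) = 1.79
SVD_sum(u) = [[-0.74, -0.04], [-1.4, -0.07]] + [[-0.01, 0.19], [0.01, -0.10]]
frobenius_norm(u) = 1.60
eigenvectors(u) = [[-0.20+0.24j,-0.20-0.24j], [(-0.95+0j),-0.95-0.00j]]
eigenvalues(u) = [(-0.46+0.35j), (-0.46-0.35j)]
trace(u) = -0.92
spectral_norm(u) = 1.58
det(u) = 0.34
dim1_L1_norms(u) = [0.9, 1.56]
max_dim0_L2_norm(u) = 1.58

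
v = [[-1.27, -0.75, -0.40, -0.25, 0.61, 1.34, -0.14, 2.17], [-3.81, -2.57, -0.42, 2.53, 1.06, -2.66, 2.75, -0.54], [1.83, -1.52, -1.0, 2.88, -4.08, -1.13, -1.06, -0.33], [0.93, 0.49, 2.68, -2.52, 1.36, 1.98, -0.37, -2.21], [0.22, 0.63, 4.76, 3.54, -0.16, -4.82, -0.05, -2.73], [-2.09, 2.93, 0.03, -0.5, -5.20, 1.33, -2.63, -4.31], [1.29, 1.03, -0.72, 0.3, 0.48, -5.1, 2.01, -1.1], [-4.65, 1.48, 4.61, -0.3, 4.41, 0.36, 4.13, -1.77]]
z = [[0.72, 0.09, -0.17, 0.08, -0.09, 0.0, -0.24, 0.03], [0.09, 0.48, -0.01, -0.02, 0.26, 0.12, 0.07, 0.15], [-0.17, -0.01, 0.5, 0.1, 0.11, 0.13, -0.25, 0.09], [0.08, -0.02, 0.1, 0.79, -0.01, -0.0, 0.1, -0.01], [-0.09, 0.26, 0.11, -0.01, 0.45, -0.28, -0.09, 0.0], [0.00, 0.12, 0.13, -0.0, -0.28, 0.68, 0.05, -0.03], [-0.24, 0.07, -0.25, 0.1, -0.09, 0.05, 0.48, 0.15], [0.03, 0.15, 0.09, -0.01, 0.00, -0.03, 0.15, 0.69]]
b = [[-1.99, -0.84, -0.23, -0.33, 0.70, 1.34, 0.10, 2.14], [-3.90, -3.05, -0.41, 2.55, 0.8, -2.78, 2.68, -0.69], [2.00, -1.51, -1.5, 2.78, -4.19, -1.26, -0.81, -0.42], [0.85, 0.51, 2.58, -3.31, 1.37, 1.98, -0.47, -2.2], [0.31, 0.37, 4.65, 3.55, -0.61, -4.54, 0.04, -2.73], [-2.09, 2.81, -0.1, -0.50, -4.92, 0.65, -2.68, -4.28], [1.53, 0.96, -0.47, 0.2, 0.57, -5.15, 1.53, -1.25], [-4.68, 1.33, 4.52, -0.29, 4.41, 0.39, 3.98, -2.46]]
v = b + z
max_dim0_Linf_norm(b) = 5.15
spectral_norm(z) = 0.90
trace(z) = 4.79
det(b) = -71688.96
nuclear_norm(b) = 45.36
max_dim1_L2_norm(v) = 9.22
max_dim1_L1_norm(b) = 22.06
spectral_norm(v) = 11.46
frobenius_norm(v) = 19.14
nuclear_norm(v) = 44.70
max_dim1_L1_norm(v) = 21.71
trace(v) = -5.95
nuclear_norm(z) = 4.79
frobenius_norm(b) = 19.24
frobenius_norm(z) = 1.97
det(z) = -0.00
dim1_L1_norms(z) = [1.42, 1.2, 1.36, 1.11, 1.29, 1.29, 1.43, 1.15]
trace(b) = -10.74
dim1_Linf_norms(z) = [0.72, 0.48, 0.5, 0.79, 0.45, 0.68, 0.48, 0.69]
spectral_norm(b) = 11.32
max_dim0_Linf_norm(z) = 0.79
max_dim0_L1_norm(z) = 1.43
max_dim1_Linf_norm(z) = 0.79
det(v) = -46340.31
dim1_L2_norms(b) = [3.42, 6.87, 6.02, 5.43, 7.93, 7.92, 5.85, 9.26]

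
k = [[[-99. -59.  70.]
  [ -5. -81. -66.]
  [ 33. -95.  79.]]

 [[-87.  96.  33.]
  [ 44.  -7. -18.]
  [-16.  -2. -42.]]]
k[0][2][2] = 79.0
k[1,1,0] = 44.0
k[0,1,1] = -81.0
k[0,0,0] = -99.0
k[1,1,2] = -18.0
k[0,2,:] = [33.0, -95.0, 79.0]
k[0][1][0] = -5.0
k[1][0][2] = 33.0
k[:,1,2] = [-66.0, -18.0]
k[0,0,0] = -99.0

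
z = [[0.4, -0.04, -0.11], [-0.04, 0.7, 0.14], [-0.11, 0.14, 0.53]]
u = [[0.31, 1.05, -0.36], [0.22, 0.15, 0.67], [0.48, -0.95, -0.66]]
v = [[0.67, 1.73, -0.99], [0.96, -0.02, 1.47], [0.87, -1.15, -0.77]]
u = v @ z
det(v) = 5.71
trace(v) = -0.12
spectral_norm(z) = 0.80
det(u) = 0.76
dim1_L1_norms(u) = [1.72, 1.04, 2.09]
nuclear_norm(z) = 1.63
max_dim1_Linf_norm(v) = 1.73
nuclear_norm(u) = 2.98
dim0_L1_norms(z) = [0.55, 0.88, 0.78]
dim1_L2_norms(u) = [1.15, 0.72, 1.25]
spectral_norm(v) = 2.22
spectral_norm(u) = 1.47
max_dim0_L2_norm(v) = 2.08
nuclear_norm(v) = 5.44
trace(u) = -0.20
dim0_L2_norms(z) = [0.42, 0.71, 0.56]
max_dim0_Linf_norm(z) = 0.7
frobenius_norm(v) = 3.19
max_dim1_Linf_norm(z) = 0.7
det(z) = 0.13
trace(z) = 1.63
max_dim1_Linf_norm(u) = 1.05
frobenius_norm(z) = 1.00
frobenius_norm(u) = 1.85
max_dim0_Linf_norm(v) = 1.73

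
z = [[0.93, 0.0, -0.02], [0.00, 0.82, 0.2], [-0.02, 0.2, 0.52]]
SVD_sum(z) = [[0.71, -0.35, -0.20], [-0.35, 0.17, 0.1], [-0.2, 0.10, 0.06]] + [[0.22, 0.36, 0.17],  [0.36, 0.56, 0.27],  [0.17, 0.27, 0.13]] + [[0.00,-0.01,0.01], [-0.01,0.08,-0.17], [0.01,-0.17,0.34]]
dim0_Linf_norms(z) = [0.93, 0.82, 0.52]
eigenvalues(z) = [0.42, 0.94, 0.91]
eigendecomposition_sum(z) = [[0.00, -0.01, 0.01], [-0.01, 0.08, -0.17], [0.01, -0.17, 0.34]] + [[0.71, -0.35, -0.20],[-0.35, 0.17, 0.10],[-0.20, 0.1, 0.06]] + [[0.22, 0.36, 0.17], [0.36, 0.56, 0.27], [0.17, 0.27, 0.13]]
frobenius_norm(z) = 1.37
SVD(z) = [[-0.87,-0.49,0.04], [0.43,-0.79,-0.45], [0.25,-0.37,0.89]] @ diag([0.935712113984705, 0.9149147628782405, 0.41937312313705416]) @ [[-0.87, 0.43, 0.25], [-0.49, -0.79, -0.37], [0.04, -0.45, 0.89]]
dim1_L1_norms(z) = [0.95, 1.02, 0.74]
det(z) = 0.36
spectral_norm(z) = 0.94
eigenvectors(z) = [[0.04, -0.87, 0.49],[-0.45, 0.43, 0.79],[0.89, 0.25, 0.37]]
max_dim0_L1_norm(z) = 1.02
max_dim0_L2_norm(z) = 0.93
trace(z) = 2.27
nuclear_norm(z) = 2.27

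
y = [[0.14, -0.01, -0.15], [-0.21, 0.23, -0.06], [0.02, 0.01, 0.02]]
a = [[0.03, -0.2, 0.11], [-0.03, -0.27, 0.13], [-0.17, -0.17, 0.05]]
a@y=[[0.05, -0.05, 0.01], [0.06, -0.06, 0.02], [0.01, -0.04, 0.04]]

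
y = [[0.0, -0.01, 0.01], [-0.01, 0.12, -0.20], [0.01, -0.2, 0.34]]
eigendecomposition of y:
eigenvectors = [[-0.03,0.80,-0.59], [0.51,0.52,0.68], [-0.86,0.28,0.42]]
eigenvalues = [0.46, -0.0, 0.0]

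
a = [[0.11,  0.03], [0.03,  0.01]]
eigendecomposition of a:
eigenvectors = [[0.96, -0.27],[0.27, 0.96]]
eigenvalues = [0.12, 0.0]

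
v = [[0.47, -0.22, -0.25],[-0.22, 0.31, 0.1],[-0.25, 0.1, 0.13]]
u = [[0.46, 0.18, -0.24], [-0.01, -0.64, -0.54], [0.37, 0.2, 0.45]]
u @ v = [[0.24, -0.07, -0.13], [0.27, -0.25, -0.13], [0.02, 0.03, -0.01]]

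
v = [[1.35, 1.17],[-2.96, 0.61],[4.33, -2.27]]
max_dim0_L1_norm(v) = 8.64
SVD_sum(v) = [[0.79,-0.30], [-2.79,1.07], [4.53,-1.73]] + [[0.56, 1.47],  [-0.17, -0.46],  [-0.2, -0.54]]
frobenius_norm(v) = 6.02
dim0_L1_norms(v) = [8.64, 4.05]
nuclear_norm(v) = 7.51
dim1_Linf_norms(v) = [1.35, 2.96, 4.33]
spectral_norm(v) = 5.76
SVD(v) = [[-0.15, -0.9], [0.52, 0.28], [-0.84, 0.33]] @ diag([5.760163449331093, 1.7456852628667427]) @ [[-0.93, 0.36],[-0.36, -0.93]]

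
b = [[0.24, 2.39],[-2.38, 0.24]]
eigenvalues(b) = [(0.24+2.38j), (0.24-2.38j)]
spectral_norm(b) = 2.40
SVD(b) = [[1.0, 0.05], [0.05, -1.0]] @ diag([2.4020450558969477, 2.3920450558969475]) @ [[0.05, 1.0], [1.00, -0.05]]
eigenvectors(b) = [[0.71+0.00j, 0.71-0.00j], [0.00+0.71j, -0.71j]]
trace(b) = 0.48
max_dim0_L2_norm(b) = 2.4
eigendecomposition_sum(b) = [[0.12+1.19j, 1.20-0.12j], [-1.19+0.12j, 0.12+1.19j]] + [[0.12-1.19j, 1.20+0.12j], [(-1.19-0.12j), (0.12-1.19j)]]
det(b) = 5.75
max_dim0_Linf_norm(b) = 2.39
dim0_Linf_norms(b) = [2.38, 2.39]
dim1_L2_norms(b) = [2.4, 2.39]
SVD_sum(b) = [[0.12, 2.40], [0.01, 0.12]] + [[0.12, -0.01], [-2.39, 0.12]]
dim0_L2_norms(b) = [2.39, 2.4]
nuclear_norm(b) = 4.79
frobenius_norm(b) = 3.39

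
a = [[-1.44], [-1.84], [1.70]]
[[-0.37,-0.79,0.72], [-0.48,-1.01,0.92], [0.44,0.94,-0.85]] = a @ [[0.26, 0.55, -0.5]]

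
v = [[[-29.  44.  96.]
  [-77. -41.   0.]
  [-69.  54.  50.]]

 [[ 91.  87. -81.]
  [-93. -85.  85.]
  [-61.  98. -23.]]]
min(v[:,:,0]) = -93.0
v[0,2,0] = -69.0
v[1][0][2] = -81.0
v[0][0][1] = 44.0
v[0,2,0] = -69.0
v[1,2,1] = 98.0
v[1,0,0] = 91.0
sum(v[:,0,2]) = 15.0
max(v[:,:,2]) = 96.0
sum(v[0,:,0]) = -175.0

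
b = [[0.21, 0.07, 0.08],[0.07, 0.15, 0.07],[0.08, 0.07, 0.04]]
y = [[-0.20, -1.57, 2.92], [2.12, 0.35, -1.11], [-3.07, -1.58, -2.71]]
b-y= [[0.41,1.64,-2.84], [-2.05,-0.20,1.18], [3.15,1.65,2.75]]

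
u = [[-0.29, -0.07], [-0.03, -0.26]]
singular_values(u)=[0.33, 0.22]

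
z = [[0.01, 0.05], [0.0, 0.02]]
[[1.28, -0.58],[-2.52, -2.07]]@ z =[[0.01, 0.05], [-0.03, -0.17]]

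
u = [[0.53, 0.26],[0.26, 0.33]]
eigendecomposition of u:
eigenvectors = [[0.82, -0.57], [0.57, 0.82]]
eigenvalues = [0.71, 0.15]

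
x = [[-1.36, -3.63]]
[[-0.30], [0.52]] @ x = [[0.41, 1.09], [-0.71, -1.89]]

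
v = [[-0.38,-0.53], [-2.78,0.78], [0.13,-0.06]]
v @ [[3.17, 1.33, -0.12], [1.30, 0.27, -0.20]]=[[-1.89, -0.65, 0.15], [-7.80, -3.49, 0.18], [0.33, 0.16, -0.00]]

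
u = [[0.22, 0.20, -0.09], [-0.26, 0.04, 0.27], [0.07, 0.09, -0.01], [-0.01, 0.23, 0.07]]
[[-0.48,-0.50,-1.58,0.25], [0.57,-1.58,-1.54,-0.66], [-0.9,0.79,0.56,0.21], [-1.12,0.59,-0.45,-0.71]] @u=[[-0.09, -0.20, -0.06], [0.44, -0.24, -0.51], [-0.37, -0.05, 0.3], [-0.42, -0.4, 0.21]]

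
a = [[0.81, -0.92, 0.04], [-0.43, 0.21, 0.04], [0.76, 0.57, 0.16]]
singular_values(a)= [1.32, 0.96, 0.08]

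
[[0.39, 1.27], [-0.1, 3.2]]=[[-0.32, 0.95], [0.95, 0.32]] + [[0.71, 0.32], [-1.05, 2.88]]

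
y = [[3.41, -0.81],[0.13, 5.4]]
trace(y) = 8.81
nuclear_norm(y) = 8.86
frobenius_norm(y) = 6.44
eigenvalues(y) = [3.46, 5.35]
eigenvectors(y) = [[-1.00, 0.39], [0.07, -0.92]]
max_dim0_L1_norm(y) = 6.21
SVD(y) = [[-0.22,  0.98], [0.98,  0.22]] @ diag([5.481489863910185, 3.3785157794288763]) @ [[-0.11, 0.99],[0.99, 0.11]]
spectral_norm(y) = 5.48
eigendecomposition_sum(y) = [[3.56, 1.49], [-0.24, -0.1]] + [[-0.15, -2.3], [0.37, 5.5]]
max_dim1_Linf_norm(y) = 5.4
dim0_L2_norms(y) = [3.41, 5.46]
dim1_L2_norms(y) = [3.5, 5.4]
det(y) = 18.52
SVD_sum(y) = [[0.13, -1.18], [-0.60, 5.32]] + [[3.28, 0.37], [0.73, 0.08]]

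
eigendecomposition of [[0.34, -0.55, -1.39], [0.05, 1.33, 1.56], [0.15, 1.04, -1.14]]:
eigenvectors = [[-0.44,  -0.99,  0.55], [0.43,  0.10,  -0.8], [-0.79,  -0.03,  -0.26]]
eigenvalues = [-1.62, 0.35, 1.79]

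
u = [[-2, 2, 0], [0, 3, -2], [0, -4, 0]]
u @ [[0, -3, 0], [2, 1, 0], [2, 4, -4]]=[[4, 8, 0], [2, -5, 8], [-8, -4, 0]]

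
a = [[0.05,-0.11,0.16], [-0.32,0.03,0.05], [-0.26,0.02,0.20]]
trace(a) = 0.28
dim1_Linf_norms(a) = [0.16, 0.32, 0.26]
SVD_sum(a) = [[-0.01,  0.0,  0.00], [-0.29,  0.02,  0.13], [-0.29,  0.02,  0.13]] + [[0.07, -0.09, 0.16],  [-0.03, 0.04, -0.07],  [0.02, -0.03, 0.06]] + [[-0.01, -0.02, -0.01],[-0.01, -0.03, -0.01],[0.01, 0.03, 0.01]]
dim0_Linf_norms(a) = [0.32, 0.11, 0.2]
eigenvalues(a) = [(0.19+0.15j), (0.19-0.15j), (-0.09+0j)]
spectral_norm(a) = 0.45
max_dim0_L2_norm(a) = 0.42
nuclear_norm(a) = 0.72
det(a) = -0.01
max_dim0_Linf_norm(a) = 0.32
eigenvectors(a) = [[-0.07+0.38j, (-0.07-0.38j), (-0.38+0j)], [(-0.44-0.37j), (-0.44+0.37j), (-0.88+0j)], [(-0.72+0j), -0.72-0.00j, -0.28+0.00j]]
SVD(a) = [[0.03, -0.88, -0.47],[0.7, 0.35, -0.62],[0.71, -0.31, 0.63]] @ diag([0.44811568700976057, 0.22493563760591664, 0.05095380251355159]) @ [[-0.91, 0.07, 0.41], [-0.33, 0.45, -0.83], [0.24, 0.89, 0.39]]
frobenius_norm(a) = 0.50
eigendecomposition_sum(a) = [[0.04+0.07j,-0.04-0.02j,(0.07-0.04j)],[-0.12-0.00j,(0.05-0.04j),-0.00+0.11j],[-0.12+0.10j,0.02-0.08j,(0.09+0.11j)]] + [[0.04-0.07j, -0.04+0.02j, 0.07+0.04j], [-0.12+0.00j, 0.05+0.04j, -0.00-0.11j], [(-0.12-0.1j), 0.02+0.08j, 0.09-0.11j]] + [[(-0.03+0j),(-0.03+0j),0.02-0.00j], [(-0.07+0j),(-0.08+0j),(0.05-0j)], [(-0.02+0j),-0.02+0.00j,0.02-0.00j]]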